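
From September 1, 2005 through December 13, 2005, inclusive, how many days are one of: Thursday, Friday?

September 1, 2005 is a Thursday.
From September 1, 2005 to December 13, 2005 is 104 days inclusive.
104 = 7 × 14 + 6, so there are 14 full weeks plus 6 extra days.
Each full week contributes 2 days from the set (Thu, Fri): 14 × 2 = 28.
The 6 extra days are Thu, Fri, Sat, Sun, Mon, Tue — 2 of them qualify.
Total: 28 + 2 = 30.

30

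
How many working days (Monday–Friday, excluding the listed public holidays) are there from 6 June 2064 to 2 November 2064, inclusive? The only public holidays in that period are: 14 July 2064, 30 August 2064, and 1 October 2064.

104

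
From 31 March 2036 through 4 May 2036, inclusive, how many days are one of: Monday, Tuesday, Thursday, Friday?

31 March 2036 is a Monday.
The range spans 35 days (inclusive of both endpoints).
35 = 7 × 5, so the span is exactly 5 full weeks.
Each full week contributes 4 days from the set (Mon, Tue, Thu, Fri): 5 × 4 = 20.
Total: 20.

20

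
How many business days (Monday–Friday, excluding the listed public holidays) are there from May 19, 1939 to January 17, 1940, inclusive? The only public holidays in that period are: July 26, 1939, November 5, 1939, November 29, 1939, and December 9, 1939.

172

May 19, 1939 is a Friday.
The range spans 244 days (inclusive of both endpoints).
244 = 7 × 34 + 6, so there are 34 full weeks plus 6 extra days.
Each full week contributes 5 weekdays (Mon–Fri): 34 × 5 = 170.
The 6 extra days are Friday, Saturday, Sunday, Monday, Tuesday, Wednesday — 4 of them qualify.
Total: 170 + 4 = 174.
Holidays: July 26, 1939 (Wed); November 5, 1939 (Sun); November 29, 1939 (Wed); December 9, 1939 (Sat).
2 of the 4 holidays fall on weekdays; the rest are weekends and were already excluded.
Business days: 174 − 2 = 172.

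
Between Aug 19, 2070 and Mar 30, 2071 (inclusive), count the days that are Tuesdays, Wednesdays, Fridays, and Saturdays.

128

Aug 19, 2070 is a Tuesday.
The range spans 224 days (inclusive of both endpoints).
224 = 7 × 32, so the span is exactly 32 full weeks.
Each full week contributes 4 days from the set (Tue, Wed, Fri, Sat): 32 × 4 = 128.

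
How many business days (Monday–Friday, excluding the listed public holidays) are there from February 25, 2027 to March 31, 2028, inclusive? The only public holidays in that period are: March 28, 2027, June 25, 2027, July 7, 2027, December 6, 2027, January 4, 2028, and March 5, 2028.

283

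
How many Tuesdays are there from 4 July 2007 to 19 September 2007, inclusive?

11 Tuesdays

4 July 2007 is a Wednesday.
From 4 July 2007 to 19 September 2007 is 78 days inclusive.
78 = 7 × 11 + 1, so there are 11 full weeks plus 1 extra day.
Each full week contributes one Tuesday: 11 so far.
The 1 extra day is Wed — none qualify.
Total: 11 + 0 = 11.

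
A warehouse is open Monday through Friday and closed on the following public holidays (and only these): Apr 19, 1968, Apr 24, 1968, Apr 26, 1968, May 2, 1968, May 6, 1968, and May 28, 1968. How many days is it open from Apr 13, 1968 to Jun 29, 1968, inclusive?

49

Apr 13, 1968 is a Saturday.
From Apr 13, 1968 to Jun 29, 1968 is 78 days inclusive.
78 = 7 × 11 + 1, so there are 11 full weeks plus 1 extra day.
Each full week contributes 5 weekdays (Mon–Fri): 11 × 5 = 55.
The 1 extra day is Sat — none qualify.
Total: 55 + 0 = 55.
Holidays: Apr 19, 1968 (Fri); Apr 24, 1968 (Wed); Apr 26, 1968 (Fri); May 2, 1968 (Thu); May 6, 1968 (Mon); May 28, 1968 (Tue).
All 6 holidays fall on weekdays, so subtract 6.
Business days: 55 − 6 = 49.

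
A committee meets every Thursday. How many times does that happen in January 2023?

4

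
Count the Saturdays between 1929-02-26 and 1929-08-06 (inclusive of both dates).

23 Saturdays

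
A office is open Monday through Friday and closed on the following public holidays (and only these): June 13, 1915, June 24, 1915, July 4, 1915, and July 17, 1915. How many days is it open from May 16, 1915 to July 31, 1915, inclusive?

May 16, 1915 is a Sunday.
That's 77 days from start to end, counting both.
77 = 7 × 11, so the span is exactly 11 full weeks.
Each full week contributes 5 weekdays (Mon–Fri): 11 × 5 = 55.
Total: 55.
Holidays: June 13, 1915 (Sun); June 24, 1915 (Thu); July 4, 1915 (Sun); July 17, 1915 (Sat).
1 of the 4 holidays fall on weekdays; the rest are weekends and were already excluded.
Business days: 55 − 1 = 54.

54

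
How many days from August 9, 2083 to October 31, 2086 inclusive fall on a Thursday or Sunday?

August 9, 2083 is a Monday.
The range spans 1180 days (inclusive of both endpoints).
1180 = 7 × 168 + 4, so there are 168 full weeks plus 4 extra days.
Each full week contributes 2 days from the set (Thu, Sun): 168 × 2 = 336.
The 4 extra days are Mon, Tue, Wed, Thu — 1 of them qualifies.
Total: 336 + 1 = 337.

337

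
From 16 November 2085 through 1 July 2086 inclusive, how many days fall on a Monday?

16 November 2085 is a Friday.
That's 228 days from start to end, counting both.
228 = 7 × 32 + 4, so there are 32 full weeks plus 4 extra days.
Each full week contributes one Monday: 32 so far.
The 4 extra days are Friday, Saturday, Sunday, Monday — 1 of them qualifies.
Total: 32 + 1 = 33.

33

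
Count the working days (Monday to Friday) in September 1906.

1906-09-01 is a Saturday.
The range spans 30 days (inclusive of both endpoints).
30 = 7 × 4 + 2, so there are 4 full weeks plus 2 extra days.
Each full week contributes 5 weekdays (Mon–Fri): 4 × 5 = 20.
The 2 extra days are Saturday, Sunday — none qualify.
Total: 20 + 0 = 20.

20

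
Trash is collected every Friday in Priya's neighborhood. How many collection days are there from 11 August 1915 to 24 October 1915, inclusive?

11 August 1915 is a Wednesday.
From 11 August 1915 to 24 October 1915 is 75 days inclusive.
75 = 7 × 10 + 5, so there are 10 full weeks plus 5 extra days.
Each full week contributes one Friday: 10 so far.
The 5 extra days are Wednesday, Thursday, Friday, Saturday, Sunday — 1 of them qualifies.
Total: 10 + 1 = 11.

11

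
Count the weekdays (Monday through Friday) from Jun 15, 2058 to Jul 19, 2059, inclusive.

285

Jun 15, 2058 is a Saturday.
From Jun 15, 2058 to Jul 19, 2059 is 400 days inclusive.
400 = 7 × 57 + 1, so there are 57 full weeks plus 1 extra day.
Each full week contributes 5 weekdays (Mon–Fri): 57 × 5 = 285.
The 1 extra day is Sat — none qualify.
Total: 285 + 0 = 285.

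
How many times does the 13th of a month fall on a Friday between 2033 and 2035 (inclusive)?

Friday-the-13ths by year:
2033: May
2034: Jan, Oct
2035: Apr, Jul

5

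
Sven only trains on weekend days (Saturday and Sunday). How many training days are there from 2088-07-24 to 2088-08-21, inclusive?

2088-07-24 is a Saturday.
From 2088-07-24 to 2088-08-21 is 29 days inclusive.
29 = 7 × 4 + 1, so there are 4 full weeks plus 1 extra day.
Each full week contributes 2 weekend days (Sat, Sun): 4 × 2 = 8.
The 1 extra day is Sat — 1 of them qualifies.
Total: 8 + 1 = 9.

9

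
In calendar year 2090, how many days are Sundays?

53

January 1, 2090 is a Sunday.
The range spans 365 days (inclusive of both endpoints).
365 = 7 × 52 + 1, so there are 52 full weeks plus 1 extra day.
Each full week contributes one Sunday: 52 so far.
The 1 extra day is Sun — 1 of them qualifies.
Total: 52 + 1 = 53.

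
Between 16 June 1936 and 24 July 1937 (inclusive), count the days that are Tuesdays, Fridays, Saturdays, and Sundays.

231

16 June 1936 is a Tuesday.
That's 404 days from start to end, counting both.
404 = 7 × 57 + 5, so there are 57 full weeks plus 5 extra days.
Each full week contributes 4 days from the set (Tue, Fri, Sat, Sun): 57 × 4 = 228.
The 5 extra days are Tue, Wed, Thu, Fri, Sat — 3 of them qualify.
Total: 228 + 3 = 231.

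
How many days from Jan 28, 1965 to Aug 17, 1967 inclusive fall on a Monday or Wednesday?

Jan 28, 1965 is a Thursday.
From Jan 28, 1965 to Aug 17, 1967 is 932 days inclusive.
932 = 7 × 133 + 1, so there are 133 full weeks plus 1 extra day.
Each full week contributes 2 days from the set (Mon, Wed): 133 × 2 = 266.
The 1 extra day is Thu — none qualify.
Total: 266 + 0 = 266.

266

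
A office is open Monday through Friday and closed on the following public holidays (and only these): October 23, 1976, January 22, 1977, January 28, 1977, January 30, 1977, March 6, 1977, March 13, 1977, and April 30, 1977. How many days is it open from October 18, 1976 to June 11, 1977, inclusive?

169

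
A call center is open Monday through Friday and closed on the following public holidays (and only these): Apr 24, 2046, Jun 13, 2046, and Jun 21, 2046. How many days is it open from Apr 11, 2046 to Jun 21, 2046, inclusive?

Apr 11, 2046 is a Wednesday.
From Apr 11, 2046 to Jun 21, 2046 is 72 days inclusive.
72 = 7 × 10 + 2, so there are 10 full weeks plus 2 extra days.
Each full week contributes 5 weekdays (Mon–Fri): 10 × 5 = 50.
The 2 extra days are Wednesday, Thursday — 2 of them qualify.
Total: 50 + 2 = 52.
Holidays: Apr 24, 2046 (Tue); Jun 13, 2046 (Wed); Jun 21, 2046 (Thu).
All 3 holidays fall on weekdays, so subtract 3.
Business days: 52 − 3 = 49.

49 working days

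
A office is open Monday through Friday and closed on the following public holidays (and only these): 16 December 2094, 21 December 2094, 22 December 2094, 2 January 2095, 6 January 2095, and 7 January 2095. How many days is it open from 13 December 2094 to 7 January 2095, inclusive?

15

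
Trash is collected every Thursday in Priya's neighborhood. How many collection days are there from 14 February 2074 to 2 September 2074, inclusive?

29

14 February 2074 is a Wednesday.
That's 201 days from start to end, counting both.
201 = 7 × 28 + 5, so there are 28 full weeks plus 5 extra days.
Each full week contributes one Thursday: 28 so far.
The 5 extra days are Wed, Thu, Fri, Sat, Sun — 1 of them qualifies.
Total: 28 + 1 = 29.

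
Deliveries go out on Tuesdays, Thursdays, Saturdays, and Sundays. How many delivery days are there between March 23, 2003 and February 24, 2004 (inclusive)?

March 23, 2003 is a Sunday.
The range spans 339 days (inclusive of both endpoints).
339 = 7 × 48 + 3, so there are 48 full weeks plus 3 extra days.
Each full week contributes 4 days from the set (Tue, Thu, Sat, Sun): 48 × 4 = 192.
The 3 extra days are Sunday, Monday, Tuesday — 2 of them qualify.
Total: 192 + 2 = 194.

194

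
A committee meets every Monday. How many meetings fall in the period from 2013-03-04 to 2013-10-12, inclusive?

32 Mondays

2013-03-04 is a Monday.
That's 223 days from start to end, counting both.
223 = 7 × 31 + 6, so there are 31 full weeks plus 6 extra days.
Each full week contributes one Monday: 31 so far.
The 6 extra days are Mon, Tue, Wed, Thu, Fri, Sat — 1 of them qualifies.
Total: 31 + 1 = 32.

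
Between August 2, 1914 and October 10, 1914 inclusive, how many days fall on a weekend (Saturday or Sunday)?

August 2, 1914 is a Sunday.
From August 2, 1914 to October 10, 1914 is 70 days inclusive.
70 = 7 × 10, so the span is exactly 10 full weeks.
Each full week contributes 2 weekend days (Sat, Sun): 10 × 2 = 20.

20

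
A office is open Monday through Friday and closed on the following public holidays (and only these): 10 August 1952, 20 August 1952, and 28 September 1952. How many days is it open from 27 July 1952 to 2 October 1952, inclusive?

27 July 1952 is a Sunday.
That's 68 days from start to end, counting both.
68 = 7 × 9 + 5, so there are 9 full weeks plus 5 extra days.
Each full week contributes 5 weekdays (Mon–Fri): 9 × 5 = 45.
The 5 extra days are Sunday, Monday, Tuesday, Wednesday, Thursday — 4 of them qualify.
Total: 45 + 4 = 49.
Holidays: 10 August 1952 (Sun); 20 August 1952 (Wed); 28 September 1952 (Sun).
1 of the 3 holidays fall on weekdays; the rest are weekends and were already excluded.
Business days: 49 − 1 = 48.

48 business days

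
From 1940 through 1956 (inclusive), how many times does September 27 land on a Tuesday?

2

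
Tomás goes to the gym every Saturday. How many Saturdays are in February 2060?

4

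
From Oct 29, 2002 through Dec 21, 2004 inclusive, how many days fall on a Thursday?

Oct 29, 2002 is a Tuesday.
The range spans 785 days (inclusive of both endpoints).
785 = 7 × 112 + 1, so there are 112 full weeks plus 1 extra day.
Each full week contributes one Thursday: 112 so far.
The 1 extra day is Tue — none qualify.
Total: 112 + 0 = 112.

112 Thursdays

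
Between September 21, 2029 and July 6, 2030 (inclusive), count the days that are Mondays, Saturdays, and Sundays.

124

September 21, 2029 is a Friday.
From September 21, 2029 to July 6, 2030 is 289 days inclusive.
289 = 7 × 41 + 2, so there are 41 full weeks plus 2 extra days.
Each full week contributes 3 days from the set (Mon, Sat, Sun): 41 × 3 = 123.
The 2 extra days are Friday, Saturday — 1 of them qualifies.
Total: 123 + 1 = 124.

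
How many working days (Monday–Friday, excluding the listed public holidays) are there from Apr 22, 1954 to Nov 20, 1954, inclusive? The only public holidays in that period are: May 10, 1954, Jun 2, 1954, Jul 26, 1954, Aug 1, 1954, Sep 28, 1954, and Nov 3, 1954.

Apr 22, 1954 is a Thursday.
From Apr 22, 1954 to Nov 20, 1954 is 213 days inclusive.
213 = 7 × 30 + 3, so there are 30 full weeks plus 3 extra days.
Each full week contributes 5 weekdays (Mon–Fri): 30 × 5 = 150.
The 3 extra days are Thursday, Friday, Saturday — 2 of them qualify.
Total: 150 + 2 = 152.
Holidays: May 10, 1954 (Mon); Jun 2, 1954 (Wed); Jul 26, 1954 (Mon); Aug 1, 1954 (Sun); Sep 28, 1954 (Tue); Nov 3, 1954 (Wed).
5 of the 6 holidays fall on weekdays; the rest are weekends and were already excluded.
Business days: 152 − 5 = 147.

147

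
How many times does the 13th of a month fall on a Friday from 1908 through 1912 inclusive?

Friday-the-13ths by year:
1908: Mar, Nov
1909: Aug
1910: May
1911: Jan, Oct
1912: Sep, Dec

8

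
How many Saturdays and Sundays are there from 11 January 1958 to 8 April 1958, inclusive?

26

11 January 1958 is a Saturday.
The range spans 88 days (inclusive of both endpoints).
88 = 7 × 12 + 4, so there are 12 full weeks plus 4 extra days.
Each full week contributes 2 weekend days (Sat, Sun): 12 × 2 = 24.
The 4 extra days are Sat, Sun, Mon, Tue — 2 of them qualify.
Total: 24 + 2 = 26.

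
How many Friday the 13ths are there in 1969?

The 13th falls on a Friday when the month's 13th has weekday Fri.
Jan 13 is Mon; Feb 13 is Thu; Mar 13 is Thu; Apr 13 is Sun; May 13 is Tue; Jun 13 is Fri ✓; Jul 13 is Sun; Aug 13 is Wed; Sep 13 is Sat; Oct 13 is Mon; Nov 13 is Thu; Dec 13 is Sat.
Friday the 13ths: Jun.

1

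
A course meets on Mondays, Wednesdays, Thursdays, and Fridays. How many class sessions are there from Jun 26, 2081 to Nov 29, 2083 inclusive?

507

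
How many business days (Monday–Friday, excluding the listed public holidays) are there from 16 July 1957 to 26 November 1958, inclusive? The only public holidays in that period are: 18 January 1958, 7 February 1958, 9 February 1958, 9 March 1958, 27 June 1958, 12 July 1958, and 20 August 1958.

354 business days

16 July 1957 is a Tuesday.
That's 499 days from start to end, counting both.
499 = 7 × 71 + 2, so there are 71 full weeks plus 2 extra days.
Each full week contributes 5 weekdays (Mon–Fri): 71 × 5 = 355.
The 2 extra days are Tue, Wed — 2 of them qualify.
Total: 355 + 2 = 357.
Holidays: 18 January 1958 (Sat); 7 February 1958 (Fri); 9 February 1958 (Sun); 9 March 1958 (Sun); 27 June 1958 (Fri); 12 July 1958 (Sat); 20 August 1958 (Wed).
3 of the 7 holidays fall on weekdays; the rest are weekends and were already excluded.
Business days: 357 − 3 = 354.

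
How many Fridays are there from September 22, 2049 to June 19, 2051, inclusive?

September 22, 2049 is a Wednesday.
From September 22, 2049 to June 19, 2051 is 636 days inclusive.
636 = 7 × 90 + 6, so there are 90 full weeks plus 6 extra days.
Each full week contributes one Friday: 90 so far.
The 6 extra days are Wednesday, Thursday, Friday, Saturday, Sunday, Monday — 1 of them qualifies.
Total: 90 + 1 = 91.

91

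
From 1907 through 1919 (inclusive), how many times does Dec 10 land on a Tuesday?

Day of week of December 10 in each year:
1907: Tue ✓, 1908: Thu, 1909: Fri, 1910: Sat, 1911: Sun, 1912: Tue ✓, 1913: Wed, 1914: Thu, 1915: Fri, 1916: Sun, 1917: Mon, 1918: Tue ✓, 1919: Wed
Tuesdays: 1907, 1912, 1918.

3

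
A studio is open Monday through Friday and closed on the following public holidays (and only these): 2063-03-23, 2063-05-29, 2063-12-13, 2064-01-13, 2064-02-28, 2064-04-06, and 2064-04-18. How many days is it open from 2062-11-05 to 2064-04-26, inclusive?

380

2062-11-05 is a Sunday.
That's 539 days from start to end, counting both.
539 = 7 × 77, so the span is exactly 77 full weeks.
Each full week contributes 5 weekdays (Mon–Fri): 77 × 5 = 385.
Holidays: 2063-03-23 (Fri); 2063-05-29 (Tue); 2063-12-13 (Thu); 2064-01-13 (Sun); 2064-02-28 (Thu); 2064-04-06 (Sun); 2064-04-18 (Fri).
5 of the 7 holidays fall on weekdays; the rest are weekends and were already excluded.
Business days: 385 − 5 = 380.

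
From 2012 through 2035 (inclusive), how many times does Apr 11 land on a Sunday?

Day of week of April 11 in each year:
2012: Wed, 2013: Thu, 2014: Fri, 2015: Sat, 2016: Mon, 2017: Tue, 2018: Wed, 2019: Thu, 2020: Sat, 2021: Sun ✓, 2022: Mon, 2023: Tue, 2024: Thu, 2025: Fri, 2026: Sat, 2027: Sun ✓, 2028: Tue, 2029: Wed, 2030: Thu, 2031: Fri, 2032: Sun ✓, 2033: Mon, 2034: Tue, 2035: Wed
Sundays: 2021, 2027, 2032.

3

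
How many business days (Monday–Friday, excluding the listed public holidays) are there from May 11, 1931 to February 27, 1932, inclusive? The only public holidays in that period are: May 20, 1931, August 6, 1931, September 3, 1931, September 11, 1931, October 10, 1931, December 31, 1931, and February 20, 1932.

205 business days

May 11, 1931 is a Monday.
From May 11, 1931 to February 27, 1932 is 293 days inclusive.
293 = 7 × 41 + 6, so there are 41 full weeks plus 6 extra days.
Each full week contributes 5 weekdays (Mon–Fri): 41 × 5 = 205.
The 6 extra days are Monday, Tuesday, Wednesday, Thursday, Friday, Saturday — 5 of them qualify.
Total: 205 + 5 = 210.
Holidays: May 20, 1931 (Wed); August 6, 1931 (Thu); September 3, 1931 (Thu); September 11, 1931 (Fri); October 10, 1931 (Sat); December 31, 1931 (Thu); February 20, 1932 (Sat).
5 of the 7 holidays fall on weekdays; the rest are weekends and were already excluded.
Business days: 210 − 5 = 205.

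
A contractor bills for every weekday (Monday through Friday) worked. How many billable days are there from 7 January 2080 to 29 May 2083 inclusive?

885 weekdays

7 January 2080 is a Sunday.
That's 1239 days from start to end, counting both.
1239 = 7 × 177, so the span is exactly 177 full weeks.
Each full week contributes 5 weekdays (Mon–Fri): 177 × 5 = 885.
Total: 885.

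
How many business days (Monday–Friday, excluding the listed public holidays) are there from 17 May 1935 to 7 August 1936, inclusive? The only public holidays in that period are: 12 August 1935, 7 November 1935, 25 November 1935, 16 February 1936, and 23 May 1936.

17 May 1935 is a Friday.
That's 449 days from start to end, counting both.
449 = 7 × 64 + 1, so there are 64 full weeks plus 1 extra day.
Each full week contributes 5 weekdays (Mon–Fri): 64 × 5 = 320.
The 1 extra day is Friday — 1 of them qualifies.
Total: 320 + 1 = 321.
Holidays: 12 August 1935 (Mon); 7 November 1935 (Thu); 25 November 1935 (Mon); 16 February 1936 (Sun); 23 May 1936 (Sat).
3 of the 5 holidays fall on weekdays; the rest are weekends and were already excluded.
Business days: 321 − 3 = 318.

318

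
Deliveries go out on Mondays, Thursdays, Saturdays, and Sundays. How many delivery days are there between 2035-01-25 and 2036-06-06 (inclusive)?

285

2035-01-25 is a Thursday.
That's 499 days from start to end, counting both.
499 = 7 × 71 + 2, so there are 71 full weeks plus 2 extra days.
Each full week contributes 4 days from the set (Mon, Thu, Sat, Sun): 71 × 4 = 284.
The 2 extra days are Thursday, Friday — 1 of them qualifies.
Total: 284 + 1 = 285.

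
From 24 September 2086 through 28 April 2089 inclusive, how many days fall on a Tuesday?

24 September 2086 is a Tuesday.
That's 948 days from start to end, counting both.
948 = 7 × 135 + 3, so there are 135 full weeks plus 3 extra days.
Each full week contributes one Tuesday: 135 so far.
The 3 extra days are Tue, Wed, Thu — 1 of them qualifies.
Total: 135 + 1 = 136.

136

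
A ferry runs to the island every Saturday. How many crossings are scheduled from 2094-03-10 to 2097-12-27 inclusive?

198

2094-03-10 is a Wednesday.
The range spans 1389 days (inclusive of both endpoints).
1389 = 7 × 198 + 3, so there are 198 full weeks plus 3 extra days.
Each full week contributes one Saturday: 198 so far.
The 3 extra days are Wed, Thu, Fri — none qualify.
Total: 198 + 0 = 198.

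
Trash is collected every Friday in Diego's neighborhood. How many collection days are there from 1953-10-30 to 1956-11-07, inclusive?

1953-10-30 is a Friday.
From 1953-10-30 to 1956-11-07 is 1105 days inclusive.
1105 = 7 × 157 + 6, so there are 157 full weeks plus 6 extra days.
Each full week contributes one Friday: 157 so far.
The 6 extra days are Friday, Saturday, Sunday, Monday, Tuesday, Wednesday — 1 of them qualifies.
Total: 157 + 1 = 158.

158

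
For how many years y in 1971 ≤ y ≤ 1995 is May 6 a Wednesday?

Day of week of May 6 in each year:
1971: Thu, 1972: Sat, 1973: Sun, 1974: Mon, 1975: Tue, 1976: Thu, 1977: Fri, 1978: Sat, 1979: Sun, 1980: Tue, 1981: Wed ✓, 1982: Thu, 1983: Fri, 1984: Sun, 1985: Mon, 1986: Tue, 1987: Wed ✓, 1988: Fri, 1989: Sat, 1990: Sun, 1991: Mon, 1992: Wed ✓, 1993: Thu, 1994: Fri, 1995: Sat
Wednesdays: 1981, 1987, 1992.

3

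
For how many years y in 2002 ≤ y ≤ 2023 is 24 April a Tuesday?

Day of week of April 24 in each year:
2002: Wed, 2003: Thu, 2004: Sat, 2005: Sun, 2006: Mon, 2007: Tue ✓, 2008: Thu, 2009: Fri, 2010: Sat, 2011: Sun, 2012: Tue ✓, 2013: Wed, 2014: Thu, 2015: Fri, 2016: Sun, 2017: Mon, 2018: Tue ✓, 2019: Wed, 2020: Fri, 2021: Sat, 2022: Sun, 2023: Mon
Tuesdays: 2007, 2012, 2018.

3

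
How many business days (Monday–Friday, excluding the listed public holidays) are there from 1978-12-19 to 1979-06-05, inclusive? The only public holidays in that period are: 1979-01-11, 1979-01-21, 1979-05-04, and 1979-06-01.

1978-12-19 is a Tuesday.
The range spans 169 days (inclusive of both endpoints).
169 = 7 × 24 + 1, so there are 24 full weeks plus 1 extra day.
Each full week contributes 5 weekdays (Mon–Fri): 24 × 5 = 120.
The 1 extra day is Tue — 1 of them qualifies.
Total: 120 + 1 = 121.
Holidays: 1979-01-11 (Thu); 1979-01-21 (Sun); 1979-05-04 (Fri); 1979-06-01 (Fri).
3 of the 4 holidays fall on weekdays; the rest are weekends and were already excluded.
Business days: 121 − 3 = 118.

118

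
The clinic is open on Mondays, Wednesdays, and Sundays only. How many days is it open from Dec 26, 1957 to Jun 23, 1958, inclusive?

77

Dec 26, 1957 is a Thursday.
From Dec 26, 1957 to Jun 23, 1958 is 180 days inclusive.
180 = 7 × 25 + 5, so there are 25 full weeks plus 5 extra days.
Each full week contributes 3 days from the set (Mon, Wed, Sun): 25 × 3 = 75.
The 5 extra days are Thu, Fri, Sat, Sun, Mon — 2 of them qualify.
Total: 75 + 2 = 77.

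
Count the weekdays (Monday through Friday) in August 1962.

23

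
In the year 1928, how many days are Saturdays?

52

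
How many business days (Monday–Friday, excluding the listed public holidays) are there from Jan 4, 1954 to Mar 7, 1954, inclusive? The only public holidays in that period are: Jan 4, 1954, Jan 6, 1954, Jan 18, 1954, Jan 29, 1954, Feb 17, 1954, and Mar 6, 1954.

Jan 4, 1954 is a Monday.
From Jan 4, 1954 to Mar 7, 1954 is 63 days inclusive.
63 = 7 × 9, so the span is exactly 9 full weeks.
Each full week contributes 5 weekdays (Mon–Fri): 9 × 5 = 45.
Holidays: Jan 4, 1954 (Mon); Jan 6, 1954 (Wed); Jan 18, 1954 (Mon); Jan 29, 1954 (Fri); Feb 17, 1954 (Wed); Mar 6, 1954 (Sat).
5 of the 6 holidays fall on weekdays; the rest are weekends and were already excluded.
Business days: 45 − 5 = 40.

40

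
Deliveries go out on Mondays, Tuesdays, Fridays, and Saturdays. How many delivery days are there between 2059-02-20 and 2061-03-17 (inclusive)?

432

2059-02-20 is a Thursday.
From 2059-02-20 to 2061-03-17 is 757 days inclusive.
757 = 7 × 108 + 1, so there are 108 full weeks plus 1 extra day.
Each full week contributes 4 days from the set (Mon, Tue, Fri, Sat): 108 × 4 = 432.
The 1 extra day is Thu — none qualify.
Total: 432 + 0 = 432.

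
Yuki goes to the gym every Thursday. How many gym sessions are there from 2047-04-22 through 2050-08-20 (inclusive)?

2047-04-22 is a Monday.
The range spans 1217 days (inclusive of both endpoints).
1217 = 7 × 173 + 6, so there are 173 full weeks plus 6 extra days.
Each full week contributes one Thursday: 173 so far.
The 6 extra days are Monday, Tuesday, Wednesday, Thursday, Friday, Saturday — 1 of them qualifies.
Total: 173 + 1 = 174.

174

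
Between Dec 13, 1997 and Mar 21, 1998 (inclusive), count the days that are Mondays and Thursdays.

Dec 13, 1997 is a Saturday.
The range spans 99 days (inclusive of both endpoints).
99 = 7 × 14 + 1, so there are 14 full weeks plus 1 extra day.
Each full week contributes 2 days from the set (Mon, Thu): 14 × 2 = 28.
The 1 extra day is Saturday — none qualify.
Total: 28 + 0 = 28.

28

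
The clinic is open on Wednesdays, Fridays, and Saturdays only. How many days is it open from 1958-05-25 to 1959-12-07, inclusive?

240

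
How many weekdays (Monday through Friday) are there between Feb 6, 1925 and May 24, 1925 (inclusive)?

Feb 6, 1925 is a Friday.
That's 108 days from start to end, counting both.
108 = 7 × 15 + 3, so there are 15 full weeks plus 3 extra days.
Each full week contributes 5 weekdays (Mon–Fri): 15 × 5 = 75.
The 3 extra days are Fri, Sat, Sun — 1 of them qualifies.
Total: 75 + 1 = 76.

76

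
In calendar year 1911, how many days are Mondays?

52

January 1, 1911 is a Sunday.
The range spans 365 days (inclusive of both endpoints).
365 = 7 × 52 + 1, so there are 52 full weeks plus 1 extra day.
Each full week contributes one Monday: 52 so far.
The 1 extra day is Sun — none qualify.
Total: 52 + 0 = 52.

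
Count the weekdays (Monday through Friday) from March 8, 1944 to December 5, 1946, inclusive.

717

March 8, 1944 is a Wednesday.
That's 1003 days from start to end, counting both.
1003 = 7 × 143 + 2, so there are 143 full weeks plus 2 extra days.
Each full week contributes 5 weekdays (Mon–Fri): 143 × 5 = 715.
The 2 extra days are Wednesday, Thursday — 2 of them qualify.
Total: 715 + 2 = 717.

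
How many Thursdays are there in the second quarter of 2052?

2052-04-01 is a Monday.
From 2052-04-01 to 2052-06-30 is 91 days inclusive.
91 = 7 × 13, so the span is exactly 13 full weeks.
Each full week contributes one Thursday: 13 so far.
Total: 13.

13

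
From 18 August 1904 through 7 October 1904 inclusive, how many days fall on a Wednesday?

18 August 1904 is a Thursday.
The range spans 51 days (inclusive of both endpoints).
51 = 7 × 7 + 2, so there are 7 full weeks plus 2 extra days.
Each full week contributes one Wednesday: 7 so far.
The 2 extra days are Thursday, Friday — none qualify.
Total: 7 + 0 = 7.

7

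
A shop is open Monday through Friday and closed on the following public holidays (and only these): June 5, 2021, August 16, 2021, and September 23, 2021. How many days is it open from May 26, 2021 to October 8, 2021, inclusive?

96 working days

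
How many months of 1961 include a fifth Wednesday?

A month has five Wednesdays exactly when Wednesday falls within its first (length − 28) days.
Jan: 31 days, starts Sun → 5 of Sun, Mon, Tue
Feb: 28 days, starts Wed → 5 of (none)
Mar: 31 days, starts Wed → 5 of Wed, Thu, Fri ✓
Apr: 30 days, starts Sat → 5 of Sat, Sun
May: 31 days, starts Mon → 5 of Mon, Tue, Wed ✓
Jun: 30 days, starts Thu → 5 of Thu, Fri
Jul: 31 days, starts Sat → 5 of Sat, Sun, Mon
Aug: 31 days, starts Tue → 5 of Tue, Wed, Thu ✓
Sep: 30 days, starts Fri → 5 of Fri, Sat
Oct: 31 days, starts Sun → 5 of Sun, Mon, Tue
Nov: 30 days, starts Wed → 5 of Wed, Thu ✓
Dec: 31 days, starts Fri → 5 of Fri, Sat, Sun
Months with five Wednesdays: Mar, May, Aug, Nov.

4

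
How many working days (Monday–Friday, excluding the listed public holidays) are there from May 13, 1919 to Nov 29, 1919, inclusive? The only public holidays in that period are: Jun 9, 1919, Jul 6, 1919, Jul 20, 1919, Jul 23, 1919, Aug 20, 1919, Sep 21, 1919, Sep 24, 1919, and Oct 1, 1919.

139

May 13, 1919 is a Tuesday.
From May 13, 1919 to Nov 29, 1919 is 201 days inclusive.
201 = 7 × 28 + 5, so there are 28 full weeks plus 5 extra days.
Each full week contributes 5 weekdays (Mon–Fri): 28 × 5 = 140.
The 5 extra days are Tuesday, Wednesday, Thursday, Friday, Saturday — 4 of them qualify.
Total: 140 + 4 = 144.
Holidays: Jun 9, 1919 (Mon); Jul 6, 1919 (Sun); Jul 20, 1919 (Sun); Jul 23, 1919 (Wed); Aug 20, 1919 (Wed); Sep 21, 1919 (Sun); Sep 24, 1919 (Wed); Oct 1, 1919 (Wed).
5 of the 8 holidays fall on weekdays; the rest are weekends and were already excluded.
Business days: 144 − 5 = 139.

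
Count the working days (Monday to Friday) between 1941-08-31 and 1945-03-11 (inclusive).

920 weekdays

1941-08-31 is a Sunday.
The range spans 1289 days (inclusive of both endpoints).
1289 = 7 × 184 + 1, so there are 184 full weeks plus 1 extra day.
Each full week contributes 5 weekdays (Mon–Fri): 184 × 5 = 920.
The 1 extra day is Sun — none qualify.
Total: 920 + 0 = 920.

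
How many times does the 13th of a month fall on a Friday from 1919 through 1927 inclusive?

Friday-the-13ths by year:
1919: Jun
1920: Feb, Aug
1921: May
1922: Jan, Oct
1923: Apr, Jul
1924: Jun
1925: Feb, Mar, Nov
1926: Aug
1927: May

14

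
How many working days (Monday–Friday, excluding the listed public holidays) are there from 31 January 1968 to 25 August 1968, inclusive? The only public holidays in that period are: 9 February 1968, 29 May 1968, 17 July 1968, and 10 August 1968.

145

31 January 1968 is a Wednesday.
The range spans 208 days (inclusive of both endpoints).
208 = 7 × 29 + 5, so there are 29 full weeks plus 5 extra days.
Each full week contributes 5 weekdays (Mon–Fri): 29 × 5 = 145.
The 5 extra days are Wed, Thu, Fri, Sat, Sun — 3 of them qualify.
Total: 145 + 3 = 148.
Holidays: 9 February 1968 (Fri); 29 May 1968 (Wed); 17 July 1968 (Wed); 10 August 1968 (Sat).
3 of the 4 holidays fall on weekdays; the rest are weekends and were already excluded.
Business days: 148 − 3 = 145.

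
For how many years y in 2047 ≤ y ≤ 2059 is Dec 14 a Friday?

1

Day of week of December 14 in each year:
2047: Sat, 2048: Mon, 2049: Tue, 2050: Wed, 2051: Thu, 2052: Sat, 2053: Sun, 2054: Mon, 2055: Tue, 2056: Thu, 2057: Fri ✓, 2058: Sat, 2059: Sun
Fridays: 2057.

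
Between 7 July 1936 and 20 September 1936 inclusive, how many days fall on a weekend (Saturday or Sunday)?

22

7 July 1936 is a Tuesday.
The range spans 76 days (inclusive of both endpoints).
76 = 7 × 10 + 6, so there are 10 full weeks plus 6 extra days.
Each full week contributes 2 weekend days (Sat, Sun): 10 × 2 = 20.
The 6 extra days are Tue, Wed, Thu, Fri, Sat, Sun — 2 of them qualify.
Total: 20 + 2 = 22.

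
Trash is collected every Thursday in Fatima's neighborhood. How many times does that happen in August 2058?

Aug 1, 2058 is a Thursday.
The range spans 31 days (inclusive of both endpoints).
31 = 7 × 4 + 3, so there are 4 full weeks plus 3 extra days.
Each full week contributes one Thursday: 4 so far.
The 3 extra days are Thursday, Friday, Saturday — 1 of them qualifies.
Total: 4 + 1 = 5.

5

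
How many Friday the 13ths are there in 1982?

The 13th falls on a Friday when the month's 13th has weekday Fri.
Jan 13 is Wed; Feb 13 is Sat; Mar 13 is Sat; Apr 13 is Tue; May 13 is Thu; Jun 13 is Sun; Jul 13 is Tue; Aug 13 is Fri ✓; Sep 13 is Mon; Oct 13 is Wed; Nov 13 is Sat; Dec 13 is Mon.
Friday the 13ths: Aug.

1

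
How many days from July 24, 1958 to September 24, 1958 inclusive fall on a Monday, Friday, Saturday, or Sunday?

July 24, 1958 is a Thursday.
The range spans 63 days (inclusive of both endpoints).
63 = 7 × 9, so the span is exactly 9 full weeks.
Each full week contributes 4 days from the set (Mon, Fri, Sat, Sun): 9 × 4 = 36.
Total: 36.

36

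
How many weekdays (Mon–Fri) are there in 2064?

Jan 1, 2064 is a Tuesday.
The range spans 366 days (inclusive of both endpoints).
366 = 7 × 52 + 2, so there are 52 full weeks plus 2 extra days.
Each full week contributes 5 weekdays (Mon–Fri): 52 × 5 = 260.
The 2 extra days are Tue, Wed — 2 of them qualify.
Total: 260 + 2 = 262.

262 weekdays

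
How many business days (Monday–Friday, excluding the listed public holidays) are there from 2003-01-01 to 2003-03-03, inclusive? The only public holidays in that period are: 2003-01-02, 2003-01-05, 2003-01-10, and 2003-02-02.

2003-01-01 is a Wednesday.
That's 62 days from start to end, counting both.
62 = 7 × 8 + 6, so there are 8 full weeks plus 6 extra days.
Each full week contributes 5 weekdays (Mon–Fri): 8 × 5 = 40.
The 6 extra days are Wed, Thu, Fri, Sat, Sun, Mon — 4 of them qualify.
Total: 40 + 4 = 44.
Holidays: 2003-01-02 (Thu); 2003-01-05 (Sun); 2003-01-10 (Fri); 2003-02-02 (Sun).
2 of the 4 holidays fall on weekdays; the rest are weekends and were already excluded.
Business days: 44 − 2 = 42.

42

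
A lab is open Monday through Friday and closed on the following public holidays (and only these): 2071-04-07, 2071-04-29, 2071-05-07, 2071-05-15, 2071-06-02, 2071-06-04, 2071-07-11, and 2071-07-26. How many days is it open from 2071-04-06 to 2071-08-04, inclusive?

81

2071-04-06 is a Monday.
That's 121 days from start to end, counting both.
121 = 7 × 17 + 2, so there are 17 full weeks plus 2 extra days.
Each full week contributes 5 weekdays (Mon–Fri): 17 × 5 = 85.
The 2 extra days are Mon, Tue — 2 of them qualify.
Total: 85 + 2 = 87.
Holidays: 2071-04-07 (Tue); 2071-04-29 (Wed); 2071-05-07 (Thu); 2071-05-15 (Fri); 2071-06-02 (Tue); 2071-06-04 (Thu); 2071-07-11 (Sat); 2071-07-26 (Sun).
6 of the 8 holidays fall on weekdays; the rest are weekends and were already excluded.
Business days: 87 − 6 = 81.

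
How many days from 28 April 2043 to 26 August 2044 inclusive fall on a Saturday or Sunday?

28 April 2043 is a Tuesday.
That's 487 days from start to end, counting both.
487 = 7 × 69 + 4, so there are 69 full weeks plus 4 extra days.
Each full week contributes 2 days from the set (Sat, Sun): 69 × 2 = 138.
The 4 extra days are Tuesday, Wednesday, Thursday, Friday — none qualify.
Total: 138 + 0 = 138.

138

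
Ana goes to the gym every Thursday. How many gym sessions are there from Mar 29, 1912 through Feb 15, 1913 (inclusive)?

46

Mar 29, 1912 is a Friday.
From Mar 29, 1912 to Feb 15, 1913 is 324 days inclusive.
324 = 7 × 46 + 2, so there are 46 full weeks plus 2 extra days.
Each full week contributes one Thursday: 46 so far.
The 2 extra days are Fri, Sat — none qualify.
Total: 46 + 0 = 46.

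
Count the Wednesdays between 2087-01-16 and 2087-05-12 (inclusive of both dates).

16 Wednesdays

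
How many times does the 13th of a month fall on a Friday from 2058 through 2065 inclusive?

14

Friday-the-13ths by year:
2058: Sep, Dec
2059: Jun
2060: Feb, Aug
2061: May
2062: Jan, Oct
2063: Apr, Jul
2064: Jun
2065: Feb, Mar, Nov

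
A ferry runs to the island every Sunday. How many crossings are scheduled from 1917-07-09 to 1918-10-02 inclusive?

1917-07-09 is a Monday.
That's 451 days from start to end, counting both.
451 = 7 × 64 + 3, so there are 64 full weeks plus 3 extra days.
Each full week contributes one Sunday: 64 so far.
The 3 extra days are Monday, Tuesday, Wednesday — none qualify.
Total: 64 + 0 = 64.

64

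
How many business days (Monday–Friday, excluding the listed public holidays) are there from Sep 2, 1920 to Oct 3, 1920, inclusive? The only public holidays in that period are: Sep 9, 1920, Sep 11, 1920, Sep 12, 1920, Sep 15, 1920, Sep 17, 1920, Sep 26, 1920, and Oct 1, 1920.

18

Sep 2, 1920 is a Thursday.
That's 32 days from start to end, counting both.
32 = 7 × 4 + 4, so there are 4 full weeks plus 4 extra days.
Each full week contributes 5 weekdays (Mon–Fri): 4 × 5 = 20.
The 4 extra days are Thu, Fri, Sat, Sun — 2 of them qualify.
Total: 20 + 2 = 22.
Holidays: Sep 9, 1920 (Thu); Sep 11, 1920 (Sat); Sep 12, 1920 (Sun); Sep 15, 1920 (Wed); Sep 17, 1920 (Fri); Sep 26, 1920 (Sun); Oct 1, 1920 (Fri).
4 of the 7 holidays fall on weekdays; the rest are weekends and were already excluded.
Business days: 22 − 4 = 18.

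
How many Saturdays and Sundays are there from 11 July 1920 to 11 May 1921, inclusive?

11 July 1920 is a Sunday.
That's 305 days from start to end, counting both.
305 = 7 × 43 + 4, so there are 43 full weeks plus 4 extra days.
Each full week contributes 2 weekend days (Sat, Sun): 43 × 2 = 86.
The 4 extra days are Sunday, Monday, Tuesday, Wednesday — 1 of them qualifies.
Total: 86 + 1 = 87.

87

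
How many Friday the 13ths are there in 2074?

The 13th falls on a Friday when the month's 13th has weekday Fri.
Jan 13 is Sat; Feb 13 is Tue; Mar 13 is Tue; Apr 13 is Fri ✓; May 13 is Sun; Jun 13 is Wed; Jul 13 is Fri ✓; Aug 13 is Mon; Sep 13 is Thu; Oct 13 is Sat; Nov 13 is Tue; Dec 13 is Thu.
Friday the 13ths: Apr, Jul.

2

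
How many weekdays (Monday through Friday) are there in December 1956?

1 December 1956 is a Saturday.
That's 31 days from start to end, counting both.
31 = 7 × 4 + 3, so there are 4 full weeks plus 3 extra days.
Each full week contributes 5 weekdays (Mon–Fri): 4 × 5 = 20.
The 3 extra days are Sat, Sun, Mon — 1 of them qualifies.
Total: 20 + 1 = 21.

21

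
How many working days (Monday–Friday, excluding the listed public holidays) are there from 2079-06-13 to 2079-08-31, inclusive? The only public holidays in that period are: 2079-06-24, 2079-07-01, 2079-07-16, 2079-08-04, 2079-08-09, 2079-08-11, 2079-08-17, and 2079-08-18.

53

2079-06-13 is a Tuesday.
From 2079-06-13 to 2079-08-31 is 80 days inclusive.
80 = 7 × 11 + 3, so there are 11 full weeks plus 3 extra days.
Each full week contributes 5 weekdays (Mon–Fri): 11 × 5 = 55.
The 3 extra days are Tuesday, Wednesday, Thursday — 3 of them qualify.
Total: 55 + 3 = 58.
Holidays: 2079-06-24 (Sat); 2079-07-01 (Sat); 2079-07-16 (Sun); 2079-08-04 (Fri); 2079-08-09 (Wed); 2079-08-11 (Fri); 2079-08-17 (Thu); 2079-08-18 (Fri).
5 of the 8 holidays fall on weekdays; the rest are weekends and were already excluded.
Business days: 58 − 5 = 53.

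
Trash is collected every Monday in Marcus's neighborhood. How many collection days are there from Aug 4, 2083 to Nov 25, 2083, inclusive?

16

Aug 4, 2083 is a Wednesday.
From Aug 4, 2083 to Nov 25, 2083 is 114 days inclusive.
114 = 7 × 16 + 2, so there are 16 full weeks plus 2 extra days.
Each full week contributes one Monday: 16 so far.
The 2 extra days are Wednesday, Thursday — none qualify.
Total: 16 + 0 = 16.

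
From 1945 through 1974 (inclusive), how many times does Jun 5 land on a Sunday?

Day of week of June 5 in each year:
1945: Tue, 1946: Wed, 1947: Thu, 1948: Sat, 1949: Sun ✓, 1950: Mon, 1951: Tue, 1952: Thu, 1953: Fri, 1954: Sat, 1955: Sun ✓, 1956: Tue, 1957: Wed, 1958: Thu, 1959: Fri, 1960: Sun ✓, 1961: Mon, 1962: Tue, 1963: Wed, 1964: Fri, 1965: Sat, 1966: Sun ✓, 1967: Mon, 1968: Wed, 1969: Thu, 1970: Fri, 1971: Sat, 1972: Mon, 1973: Tue, 1974: Wed
Sundays: 1949, 1955, 1960, 1966.

4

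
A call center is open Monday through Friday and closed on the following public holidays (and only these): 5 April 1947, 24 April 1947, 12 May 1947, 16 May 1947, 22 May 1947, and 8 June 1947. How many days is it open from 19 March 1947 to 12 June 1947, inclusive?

19 March 1947 is a Wednesday.
The range spans 86 days (inclusive of both endpoints).
86 = 7 × 12 + 2, so there are 12 full weeks plus 2 extra days.
Each full week contributes 5 weekdays (Mon–Fri): 12 × 5 = 60.
The 2 extra days are Wed, Thu — 2 of them qualify.
Total: 60 + 2 = 62.
Holidays: 5 April 1947 (Sat); 24 April 1947 (Thu); 12 May 1947 (Mon); 16 May 1947 (Fri); 22 May 1947 (Thu); 8 June 1947 (Sun).
4 of the 6 holidays fall on weekdays; the rest are weekends and were already excluded.
Business days: 62 − 4 = 58.

58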